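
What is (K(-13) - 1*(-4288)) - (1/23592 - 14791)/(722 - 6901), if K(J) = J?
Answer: 622839038929/145774968 ≈ 4272.6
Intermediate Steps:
(K(-13) - 1*(-4288)) - (1/23592 - 14791)/(722 - 6901) = (-13 - 1*(-4288)) - (1/23592 - 14791)/(722 - 6901) = (-13 + 4288) - (1/23592 - 14791)/(-6179) = 4275 - (-348949271)*(-1)/(23592*6179) = 4275 - 1*348949271/145774968 = 4275 - 348949271/145774968 = 622839038929/145774968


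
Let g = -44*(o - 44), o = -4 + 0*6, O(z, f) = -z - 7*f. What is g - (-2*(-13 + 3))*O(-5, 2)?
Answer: 2292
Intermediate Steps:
o = -4 (o = -4 + 0 = -4)
g = 2112 (g = -44*(-4 - 44) = -44*(-48) = 2112)
g - (-2*(-13 + 3))*O(-5, 2) = 2112 - (-2*(-13 + 3))*(-1*(-5) - 7*2) = 2112 - (-2*(-10))*(5 - 14) = 2112 - 20*(-9) = 2112 - 1*(-180) = 2112 + 180 = 2292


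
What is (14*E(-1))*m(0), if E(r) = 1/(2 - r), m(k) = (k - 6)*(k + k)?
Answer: 0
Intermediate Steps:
m(k) = 2*k*(-6 + k) (m(k) = (-6 + k)*(2*k) = 2*k*(-6 + k))
(14*E(-1))*m(0) = (14*(-1/(-2 - 1)))*(2*0*(-6 + 0)) = (14*(-1/(-3)))*(2*0*(-6)) = (14*(-1*(-1/3)))*0 = (14*(1/3))*0 = (14/3)*0 = 0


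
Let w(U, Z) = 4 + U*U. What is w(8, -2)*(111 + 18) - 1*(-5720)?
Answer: 14492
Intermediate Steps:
w(U, Z) = 4 + U**2
w(8, -2)*(111 + 18) - 1*(-5720) = (4 + 8**2)*(111 + 18) - 1*(-5720) = (4 + 64)*129 + 5720 = 68*129 + 5720 = 8772 + 5720 = 14492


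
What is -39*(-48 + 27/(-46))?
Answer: 87165/46 ≈ 1894.9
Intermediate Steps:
-39*(-48 + 27/(-46)) = -39*(-48 + 27*(-1/46)) = -39*(-48 - 27/46) = -39*(-2235/46) = 87165/46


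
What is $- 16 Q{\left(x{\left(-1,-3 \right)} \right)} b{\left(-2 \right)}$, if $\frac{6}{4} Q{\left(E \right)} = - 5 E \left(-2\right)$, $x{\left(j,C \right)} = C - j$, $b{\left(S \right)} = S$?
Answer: $- \frac{1280}{3} \approx -426.67$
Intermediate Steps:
$Q{\left(E \right)} = \frac{20 E}{3}$ ($Q{\left(E \right)} = \frac{2 - 5 E \left(-2\right)}{3} = \frac{2 \cdot 10 E}{3} = \frac{20 E}{3}$)
$- 16 Q{\left(x{\left(-1,-3 \right)} \right)} b{\left(-2 \right)} = - 16 \frac{20 \left(-3 - -1\right)}{3} \left(-2\right) = - 16 \frac{20 \left(-3 + 1\right)}{3} \left(-2\right) = - 16 \cdot \frac{20}{3} \left(-2\right) \left(-2\right) = \left(-16\right) \left(- \frac{40}{3}\right) \left(-2\right) = \frac{640}{3} \left(-2\right) = - \frac{1280}{3}$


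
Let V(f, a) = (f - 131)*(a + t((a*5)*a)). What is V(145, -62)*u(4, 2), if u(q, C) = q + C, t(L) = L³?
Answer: 596402473626792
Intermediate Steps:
u(q, C) = C + q
V(f, a) = (-131 + f)*(a + 125*a⁶) (V(f, a) = (f - 131)*(a + ((a*5)*a)³) = (-131 + f)*(a + ((5*a)*a)³) = (-131 + f)*(a + (5*a²)³) = (-131 + f)*(a + 125*a⁶))
V(145, -62)*u(4, 2) = (-62*(-131 + 145 - 16375*(-62)⁵ + 125*145*(-62)⁵))*(2 + 4) = -62*(-131 + 145 - 16375*(-916132832) + 125*145*(-916132832))*6 = -62*(-131 + 145 + 15001675124000 - 16604907580000)*6 = -62*(-1603232455986)*6 = 99400412271132*6 = 596402473626792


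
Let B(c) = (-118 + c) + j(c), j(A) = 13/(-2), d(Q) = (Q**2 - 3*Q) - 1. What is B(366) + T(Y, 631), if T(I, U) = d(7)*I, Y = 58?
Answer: 3615/2 ≈ 1807.5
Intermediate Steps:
d(Q) = -1 + Q**2 - 3*Q
j(A) = -13/2 (j(A) = 13*(-1/2) = -13/2)
T(I, U) = 27*I (T(I, U) = (-1 + 7**2 - 3*7)*I = (-1 + 49 - 21)*I = 27*I)
B(c) = -249/2 + c (B(c) = (-118 + c) - 13/2 = -249/2 + c)
B(366) + T(Y, 631) = (-249/2 + 366) + 27*58 = 483/2 + 1566 = 3615/2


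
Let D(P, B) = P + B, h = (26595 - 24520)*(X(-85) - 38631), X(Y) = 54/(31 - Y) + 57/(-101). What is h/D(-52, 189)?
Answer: -469574527275/802546 ≈ -5.8511e+5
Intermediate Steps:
X(Y) = -57/101 + 54/(31 - Y) (X(Y) = 54/(31 - Y) + 57*(-1/101) = 54/(31 - Y) - 57/101 = -57/101 + 54/(31 - Y))
h = -469574527275/5858 (h = (26595 - 24520)*(3*(-1229 - 19*(-85))/(101*(-31 - 85)) - 38631) = 2075*((3/101)*(-1229 + 1615)/(-116) - 38631) = 2075*((3/101)*(-1/116)*386 - 38631) = 2075*(-579/5858 - 38631) = 2075*(-226300977/5858) = -469574527275/5858 ≈ -8.0159e+7)
D(P, B) = B + P
h/D(-52, 189) = -469574527275/(5858*(189 - 52)) = -469574527275/5858/137 = -469574527275/5858*1/137 = -469574527275/802546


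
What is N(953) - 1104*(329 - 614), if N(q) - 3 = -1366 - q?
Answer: 312324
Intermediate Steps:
N(q) = -1363 - q (N(q) = 3 + (-1366 - q) = -1363 - q)
N(953) - 1104*(329 - 614) = (-1363 - 1*953) - 1104*(329 - 614) = (-1363 - 953) - 1104*(-285) = -2316 + 314640 = 312324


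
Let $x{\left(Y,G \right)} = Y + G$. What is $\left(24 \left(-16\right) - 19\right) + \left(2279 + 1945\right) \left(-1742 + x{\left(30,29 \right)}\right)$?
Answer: $-7109395$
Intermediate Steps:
$x{\left(Y,G \right)} = G + Y$
$\left(24 \left(-16\right) - 19\right) + \left(2279 + 1945\right) \left(-1742 + x{\left(30,29 \right)}\right) = \left(24 \left(-16\right) - 19\right) + \left(2279 + 1945\right) \left(-1742 + \left(29 + 30\right)\right) = \left(-384 - 19\right) + 4224 \left(-1742 + 59\right) = -403 + 4224 \left(-1683\right) = -403 - 7108992 = -7109395$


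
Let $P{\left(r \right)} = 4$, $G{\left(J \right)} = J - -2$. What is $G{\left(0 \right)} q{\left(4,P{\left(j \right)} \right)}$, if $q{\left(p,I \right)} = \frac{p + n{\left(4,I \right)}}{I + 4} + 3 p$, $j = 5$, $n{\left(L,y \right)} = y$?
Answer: $26$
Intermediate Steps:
$G{\left(J \right)} = 2 + J$ ($G{\left(J \right)} = J + 2 = 2 + J$)
$q{\left(p,I \right)} = 3 p + \frac{I + p}{4 + I}$ ($q{\left(p,I \right)} = \frac{p + I}{I + 4} + 3 p = \frac{I + p}{4 + I} + 3 p = 3 p + \frac{I + p}{4 + I}$)
$G{\left(0 \right)} q{\left(4,P{\left(j \right)} \right)} = \left(2 + 0\right) \frac{4 + 13 \cdot 4 + 3 \cdot 4 \cdot 4}{4 + 4} = 2 \frac{4 + 52 + 48}{8} = 2 \cdot \frac{1}{8} \cdot 104 = 2 \cdot 13 = 26$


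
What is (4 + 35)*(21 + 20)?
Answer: 1599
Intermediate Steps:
(4 + 35)*(21 + 20) = 39*41 = 1599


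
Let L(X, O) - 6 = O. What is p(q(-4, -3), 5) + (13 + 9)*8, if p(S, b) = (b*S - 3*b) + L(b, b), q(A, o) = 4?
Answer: 192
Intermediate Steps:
L(X, O) = 6 + O
p(S, b) = 6 - 2*b + S*b (p(S, b) = (b*S - 3*b) + (6 + b) = (S*b - 3*b) + (6 + b) = (-3*b + S*b) + (6 + b) = 6 - 2*b + S*b)
p(q(-4, -3), 5) + (13 + 9)*8 = (6 - 2*5 + 4*5) + (13 + 9)*8 = (6 - 10 + 20) + 22*8 = 16 + 176 = 192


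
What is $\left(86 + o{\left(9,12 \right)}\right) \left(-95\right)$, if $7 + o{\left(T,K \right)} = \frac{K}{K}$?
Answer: $-7600$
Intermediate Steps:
$o{\left(T,K \right)} = -6$ ($o{\left(T,K \right)} = -7 + \frac{K}{K} = -7 + 1 = -6$)
$\left(86 + o{\left(9,12 \right)}\right) \left(-95\right) = \left(86 - 6\right) \left(-95\right) = 80 \left(-95\right) = -7600$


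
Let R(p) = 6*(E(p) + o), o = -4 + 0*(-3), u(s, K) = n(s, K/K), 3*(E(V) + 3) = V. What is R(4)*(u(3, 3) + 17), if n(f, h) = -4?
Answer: -442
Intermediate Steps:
E(V) = -3 + V/3
u(s, K) = -4
o = -4 (o = -4 + 0 = -4)
R(p) = -42 + 2*p (R(p) = 6*((-3 + p/3) - 4) = 6*(-7 + p/3) = -42 + 2*p)
R(4)*(u(3, 3) + 17) = (-42 + 2*4)*(-4 + 17) = (-42 + 8)*13 = -34*13 = -442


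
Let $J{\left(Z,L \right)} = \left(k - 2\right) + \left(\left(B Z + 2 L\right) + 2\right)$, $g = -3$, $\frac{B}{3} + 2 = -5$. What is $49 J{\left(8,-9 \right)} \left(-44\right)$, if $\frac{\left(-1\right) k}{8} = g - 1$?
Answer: $332024$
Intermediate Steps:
$B = -21$ ($B = -6 + 3 \left(-5\right) = -6 - 15 = -21$)
$k = 32$ ($k = - 8 \left(-3 - 1\right) = \left(-8\right) \left(-4\right) = 32$)
$J{\left(Z,L \right)} = 32 - 21 Z + 2 L$ ($J{\left(Z,L \right)} = \left(32 - 2\right) + \left(\left(- 21 Z + 2 L\right) + 2\right) = 30 + \left(2 - 21 Z + 2 L\right) = 32 - 21 Z + 2 L$)
$49 J{\left(8,-9 \right)} \left(-44\right) = 49 \left(32 - 168 + 2 \left(-9\right)\right) \left(-44\right) = 49 \left(32 - 168 - 18\right) \left(-44\right) = 49 \left(-154\right) \left(-44\right) = \left(-7546\right) \left(-44\right) = 332024$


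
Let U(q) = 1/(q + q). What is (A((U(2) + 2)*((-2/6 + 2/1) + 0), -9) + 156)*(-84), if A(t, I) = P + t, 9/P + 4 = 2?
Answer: -13041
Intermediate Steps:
P = -9/2 (P = 9/(-4 + 2) = 9/(-2) = 9*(-1/2) = -9/2 ≈ -4.5000)
U(q) = 1/(2*q)
A(t, I) = -9/2 + t
(A((U(2) + 2)*((-2/6 + 2/1) + 0), -9) + 156)*(-84) = ((-9/2 + ((1/2)/2 + 2)*((-2/6 + 2/1) + 0)) + 156)*(-84) = ((-9/2 + ((1/2)*(1/2) + 2)*((-2*1/6 + 2*1) + 0)) + 156)*(-84) = ((-9/2 + (1/4 + 2)*((-1/3 + 2) + 0)) + 156)*(-84) = ((-9/2 + 9*(5/3 + 0)/4) + 156)*(-84) = ((-9/2 + (9/4)*(5/3)) + 156)*(-84) = ((-9/2 + 15/4) + 156)*(-84) = (-3/4 + 156)*(-84) = (621/4)*(-84) = -13041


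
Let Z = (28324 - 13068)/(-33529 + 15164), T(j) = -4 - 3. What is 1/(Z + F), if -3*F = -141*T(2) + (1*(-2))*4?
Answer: -55095/18025103 ≈ -0.0030566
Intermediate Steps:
T(j) = -7
Z = -15256/18365 (Z = 15256/(-18365) = 15256*(-1/18365) = -15256/18365 ≈ -0.83071)
F = -979/3 (F = -(-141*(-7) + (1*(-2))*4)/3 = -(987 - 2*4)/3 = -(987 - 8)/3 = -1/3*979 = -979/3 ≈ -326.33)
1/(Z + F) = 1/(-15256/18365 - 979/3) = 1/(-18025103/55095) = -55095/18025103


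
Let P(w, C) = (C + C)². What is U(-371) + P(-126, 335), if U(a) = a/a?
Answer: 448901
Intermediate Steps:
U(a) = 1
P(w, C) = 4*C² (P(w, C) = (2*C)² = 4*C²)
U(-371) + P(-126, 335) = 1 + 4*335² = 1 + 4*112225 = 1 + 448900 = 448901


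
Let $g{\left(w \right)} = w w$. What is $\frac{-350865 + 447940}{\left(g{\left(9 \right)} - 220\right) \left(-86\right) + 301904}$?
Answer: $\frac{97075}{313858} \approx 0.3093$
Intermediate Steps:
$g{\left(w \right)} = w^{2}$
$\frac{-350865 + 447940}{\left(g{\left(9 \right)} - 220\right) \left(-86\right) + 301904} = \frac{-350865 + 447940}{\left(9^{2} - 220\right) \left(-86\right) + 301904} = \frac{97075}{\left(81 - 220\right) \left(-86\right) + 301904} = \frac{97075}{\left(-139\right) \left(-86\right) + 301904} = \frac{97075}{11954 + 301904} = \frac{97075}{313858}$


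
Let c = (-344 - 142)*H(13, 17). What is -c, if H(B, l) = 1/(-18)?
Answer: -27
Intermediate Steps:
H(B, l) = -1/18
c = 27 (c = (-344 - 142)*(-1/18) = -486*(-1/18) = 27)
-c = -1*27 = -27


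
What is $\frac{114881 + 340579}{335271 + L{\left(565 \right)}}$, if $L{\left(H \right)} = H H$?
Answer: $\frac{113865}{163624} \approx 0.69589$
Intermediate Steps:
$L{\left(H \right)} = H^{2}$
$\frac{114881 + 340579}{335271 + L{\left(565 \right)}} = \frac{114881 + 340579}{335271 + 565^{2}} = \frac{455460}{335271 + 319225} = \frac{455460}{654496} = 455460 \cdot \frac{1}{654496} = \frac{113865}{163624}$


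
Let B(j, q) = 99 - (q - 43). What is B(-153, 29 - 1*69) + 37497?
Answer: 37679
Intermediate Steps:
B(j, q) = 142 - q (B(j, q) = 99 - (-43 + q) = 99 + (43 - q) = 142 - q)
B(-153, 29 - 1*69) + 37497 = (142 - (29 - 1*69)) + 37497 = (142 - (29 - 69)) + 37497 = (142 - 1*(-40)) + 37497 = (142 + 40) + 37497 = 182 + 37497 = 37679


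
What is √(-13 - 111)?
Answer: 2*I*√31 ≈ 11.136*I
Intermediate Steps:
√(-13 - 111) = √(-124) = 2*I*√31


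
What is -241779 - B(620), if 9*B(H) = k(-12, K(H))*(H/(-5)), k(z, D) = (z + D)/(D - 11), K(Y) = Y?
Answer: -1325115307/5481 ≈ -2.4177e+5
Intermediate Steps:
k(z, D) = (D + z)/(-11 + D)
B(H) = -H*(-12 + H)/(45*(-11 + H)) (B(H) = (((H - 12)/(-11 + H))*(H/(-5)))/9 = (((-12 + H)/(-11 + H))*(H*(-⅕)))/9 = (((-12 + H)/(-11 + H))*(-H/5))/9 = (-H*(-12 + H)/(5*(-11 + H)))/9 = -H*(-12 + H)/(45*(-11 + H)))
-241779 - B(620) = -241779 - 620*(12 - 1*620)/(45*(-11 + 620)) = -241779 - 620*(12 - 620)/(45*609) = -241779 - 620*(-608)/(45*609) = -241779 - 1*(-75392/5481) = -241779 + 75392/5481 = -1325115307/5481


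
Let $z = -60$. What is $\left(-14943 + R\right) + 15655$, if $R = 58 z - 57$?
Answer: $-2825$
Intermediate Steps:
$R = -3537$ ($R = 58 \left(-60\right) - 57 = -3480 - 57 = -3537$)
$\left(-14943 + R\right) + 15655 = \left(-14943 - 3537\right) + 15655 = -18480 + 15655 = -2825$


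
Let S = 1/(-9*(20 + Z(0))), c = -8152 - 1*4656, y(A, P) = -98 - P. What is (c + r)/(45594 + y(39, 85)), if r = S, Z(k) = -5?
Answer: -1729081/6130485 ≈ -0.28205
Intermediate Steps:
c = -12808 (c = -8152 - 4656 = -12808)
S = -1/135 (S = 1/(-9*(20 - 5)) = 1/(-9*15) = 1/(-135) = -1/135 ≈ -0.0074074)
r = -1/135 ≈ -0.0074074
(c + r)/(45594 + y(39, 85)) = (-12808 - 1/135)/(45594 + (-98 - 1*85)) = -1729081/(135*(45594 + (-98 - 85))) = -1729081/(135*(45594 - 183)) = -1729081/135/45411 = -1729081/135*1/45411 = -1729081/6130485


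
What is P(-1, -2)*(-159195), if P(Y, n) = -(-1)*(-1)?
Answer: 159195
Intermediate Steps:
P(Y, n) = -1 (P(Y, n) = -1*1 = -1)
P(-1, -2)*(-159195) = -1*(-159195) = 159195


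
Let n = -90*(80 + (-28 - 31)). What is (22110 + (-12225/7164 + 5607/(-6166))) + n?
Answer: 148844506897/7362204 ≈ 20217.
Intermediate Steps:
n = -1890 (n = -90*(80 - 59) = -90*21 = -1890)
(22110 + (-12225/7164 + 5607/(-6166))) + n = (22110 + (-12225/7164 + 5607/(-6166))) - 1890 = (22110 + (-12225*1/7164 + 5607*(-1/6166))) - 1890 = (22110 + (-4075/2388 - 5607/6166)) - 1890 = (22110 - 19257983/7362204) - 1890 = 162759072457/7362204 - 1890 = 148844506897/7362204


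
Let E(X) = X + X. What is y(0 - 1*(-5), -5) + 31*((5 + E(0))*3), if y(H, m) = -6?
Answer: 459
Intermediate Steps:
E(X) = 2*X
y(0 - 1*(-5), -5) + 31*((5 + E(0))*3) = -6 + 31*((5 + 2*0)*3) = -6 + 31*((5 + 0)*3) = -6 + 31*(5*3) = -6 + 31*15 = -6 + 465 = 459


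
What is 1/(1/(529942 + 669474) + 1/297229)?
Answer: 356501218264/1496645 ≈ 2.3820e+5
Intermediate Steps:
1/(1/(529942 + 669474) + 1/297229) = 1/(1/1199416 + 1/297229) = 1/(1496645/356501218264) = 356501218264/1496645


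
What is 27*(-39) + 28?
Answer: -1025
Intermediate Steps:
27*(-39) + 28 = -1053 + 28 = -1025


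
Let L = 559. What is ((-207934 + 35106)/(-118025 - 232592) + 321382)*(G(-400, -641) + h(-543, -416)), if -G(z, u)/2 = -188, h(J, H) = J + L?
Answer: 44171408884624/350617 ≈ 1.2598e+8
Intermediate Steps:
h(J, H) = 559 + J (h(J, H) = J + 559 = 559 + J)
G(z, u) = 376 (G(z, u) = -2*(-188) = 376)
((-207934 + 35106)/(-118025 - 232592) + 321382)*(G(-400, -641) + h(-543, -416)) = ((-207934 + 35106)/(-118025 - 232592) + 321382)*(376 + (559 - 543)) = (-172828/(-350617) + 321382)*(376 + 16) = (-172828*(-1/350617) + 321382)*392 = (172828/350617 + 321382)*392 = (112682165522/350617)*392 = 44171408884624/350617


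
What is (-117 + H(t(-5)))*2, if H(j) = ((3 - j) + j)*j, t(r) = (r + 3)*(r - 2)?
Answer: -150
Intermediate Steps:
t(r) = (-2 + r)*(3 + r) (t(r) = (3 + r)*(-2 + r) = (-2 + r)*(3 + r))
H(j) = 3*j
(-117 + H(t(-5)))*2 = (-117 + 3*(-6 - 5 + (-5)²))*2 = (-117 + 3*(-6 - 5 + 25))*2 = (-117 + 3*14)*2 = (-117 + 42)*2 = -75*2 = -150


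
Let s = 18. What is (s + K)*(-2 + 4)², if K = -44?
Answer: -104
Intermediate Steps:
(s + K)*(-2 + 4)² = (18 - 44)*(-2 + 4)² = -26*2² = -26*4 = -104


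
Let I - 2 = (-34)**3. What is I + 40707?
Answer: 1405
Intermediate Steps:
I = -39302 (I = 2 + (-34)**3 = 2 - 39304 = -39302)
I + 40707 = -39302 + 40707 = 1405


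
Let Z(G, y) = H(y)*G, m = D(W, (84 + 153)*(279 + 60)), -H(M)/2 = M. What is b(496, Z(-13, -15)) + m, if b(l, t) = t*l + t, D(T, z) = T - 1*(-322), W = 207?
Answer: -193301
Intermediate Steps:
D(T, z) = 322 + T (D(T, z) = T + 322 = 322 + T)
H(M) = -2*M
m = 529 (m = 322 + 207 = 529)
Z(G, y) = -2*G*y (Z(G, y) = (-2*y)*G = -2*G*y)
b(l, t) = t + l*t (b(l, t) = l*t + t = t + l*t)
b(496, Z(-13, -15)) + m = (-2*(-13)*(-15))*(1 + 496) + 529 = -390*497 + 529 = -193830 + 529 = -193301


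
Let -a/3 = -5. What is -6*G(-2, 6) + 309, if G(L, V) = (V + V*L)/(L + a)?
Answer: 4053/13 ≈ 311.77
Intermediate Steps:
a = 15 (a = -3*(-5) = 15)
G(L, V) = (V + L*V)/(15 + L) (G(L, V) = (V + V*L)/(L + 15) = (V + L*V)/(15 + L))
-6*G(-2, 6) + 309 = -36*(1 - 2)/(15 - 2) + 309 = -36*(-1)/13 + 309 = -6*(-6/13) + 309 = 36/13 + 309 = 4053/13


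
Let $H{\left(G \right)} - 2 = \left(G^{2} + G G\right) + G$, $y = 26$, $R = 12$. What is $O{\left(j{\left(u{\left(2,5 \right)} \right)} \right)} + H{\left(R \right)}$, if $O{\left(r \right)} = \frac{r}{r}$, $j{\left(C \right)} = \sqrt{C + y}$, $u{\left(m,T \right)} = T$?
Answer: $303$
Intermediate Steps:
$H{\left(G \right)} = 2 + G + 2 G^{2}$ ($H{\left(G \right)} = 2 + \left(\left(G^{2} + G G\right) + G\right) = 2 + \left(\left(G^{2} + G^{2}\right) + G\right) = 2 + \left(2 G^{2} + G\right) = 2 + \left(G + 2 G^{2}\right) = 2 + G + 2 G^{2}$)
$j{\left(C \right)} = \sqrt{26 + C}$ ($j{\left(C \right)} = \sqrt{C + 26} = \sqrt{26 + C}$)
$O{\left(r \right)} = 1$
$O{\left(j{\left(u{\left(2,5 \right)} \right)} \right)} + H{\left(R \right)} = 1 + \left(2 + 12 + 2 \cdot 12^{2}\right) = 1 + \left(2 + 12 + 2 \cdot 144\right) = 1 + \left(2 + 12 + 288\right) = 1 + 302 = 303$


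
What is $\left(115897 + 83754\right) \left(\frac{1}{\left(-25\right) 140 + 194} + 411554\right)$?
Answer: $\frac{271644656064473}{3306} \approx 8.2167 \cdot 10^{10}$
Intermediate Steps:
$\left(115897 + 83754\right) \left(\frac{1}{\left(-25\right) 140 + 194} + 411554\right) = 199651 \left(\frac{1}{-3500 + 194} + 411554\right) = 199651 \left(\frac{1}{-3306} + 411554\right) = 199651 \left(- \frac{1}{3306} + 411554\right) = 199651 \cdot \frac{1360597523}{3306} = \frac{271644656064473}{3306}$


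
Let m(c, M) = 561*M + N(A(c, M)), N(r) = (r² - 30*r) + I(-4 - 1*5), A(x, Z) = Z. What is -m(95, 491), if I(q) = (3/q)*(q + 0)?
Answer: -501805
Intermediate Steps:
I(q) = 3 (I(q) = (3/q)*q = 3)
N(r) = 3 + r² - 30*r (N(r) = (r² - 30*r) + 3 = 3 + r² - 30*r)
m(c, M) = 3 + M² + 531*M (m(c, M) = 561*M + (3 + M² - 30*M) = 3 + M² + 531*M)
-m(95, 491) = -(3 + 491² + 531*491) = -(3 + 241081 + 260721) = -1*501805 = -501805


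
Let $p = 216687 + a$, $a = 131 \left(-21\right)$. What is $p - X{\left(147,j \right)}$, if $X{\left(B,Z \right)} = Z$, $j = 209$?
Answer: $213727$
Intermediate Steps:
$a = -2751$
$p = 213936$ ($p = 216687 - 2751 = 213936$)
$p - X{\left(147,j \right)} = 213936 - 209 = 213727$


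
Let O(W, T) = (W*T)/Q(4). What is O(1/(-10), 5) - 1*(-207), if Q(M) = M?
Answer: 1655/8 ≈ 206.88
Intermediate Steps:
O(W, T) = T*W/4 (O(W, T) = (W*T)/4 = (T*W)*(¼) = T*W/4)
O(1/(-10), 5) - 1*(-207) = (¼)*5/(-10) - 1*(-207) = (¼)*5*(-⅒) + 207 = -⅛ + 207 = 1655/8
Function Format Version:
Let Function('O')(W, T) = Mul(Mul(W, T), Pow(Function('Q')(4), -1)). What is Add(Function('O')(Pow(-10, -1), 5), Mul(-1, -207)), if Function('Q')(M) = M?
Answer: Rational(1655, 8) ≈ 206.88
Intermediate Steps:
Function('O')(W, T) = Mul(Rational(1, 4), T, W) (Function('O')(W, T) = Mul(Mul(W, T), Pow(4, -1)) = Mul(Mul(T, W), Rational(1, 4)) = Mul(Rational(1, 4), T, W))
Add(Function('O')(Pow(-10, -1), 5), Mul(-1, -207)) = Add(Mul(Rational(1, 4), 5, Pow(-10, -1)), Mul(-1, -207)) = Add(Mul(Rational(1, 4), 5, Rational(-1, 10)), 207) = Add(Rational(-1, 8), 207) = Rational(1655, 8)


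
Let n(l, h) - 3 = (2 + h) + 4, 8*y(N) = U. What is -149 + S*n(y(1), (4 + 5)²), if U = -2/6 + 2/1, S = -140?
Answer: -12749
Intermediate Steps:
U = 5/3 (U = -2*⅙ + 2*1 = -⅓ + 2 = 5/3 ≈ 1.6667)
y(N) = 5/24 (y(N) = (⅛)*(5/3) = 5/24)
n(l, h) = 9 + h (n(l, h) = 3 + ((2 + h) + 4) = 3 + (6 + h) = 9 + h)
-149 + S*n(y(1), (4 + 5)²) = -149 - 140*(9 + (4 + 5)²) = -149 - 140*(9 + 9²) = -149 - 140*(9 + 81) = -149 - 140*90 = -149 - 12600 = -12749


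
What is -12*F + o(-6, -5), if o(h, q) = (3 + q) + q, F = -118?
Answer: 1409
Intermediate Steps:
o(h, q) = 3 + 2*q
-12*F + o(-6, -5) = -12*(-118) + (3 + 2*(-5)) = 1416 + (3 - 10) = 1416 - 7 = 1409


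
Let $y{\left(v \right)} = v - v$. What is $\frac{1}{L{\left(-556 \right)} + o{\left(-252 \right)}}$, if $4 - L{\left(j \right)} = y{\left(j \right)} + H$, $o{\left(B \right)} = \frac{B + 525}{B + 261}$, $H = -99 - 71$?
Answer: $\frac{3}{613} \approx 0.004894$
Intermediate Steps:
$y{\left(v \right)} = 0$
$H = -170$ ($H = -99 - 71 = -170$)
$o{\left(B \right)} = \frac{525 + B}{261 + B}$
$L{\left(j \right)} = 174$ ($L{\left(j \right)} = 4 - \left(0 - 170\right) = 4 - -170 = 4 + 170 = 174$)
$\frac{1}{L{\left(-556 \right)} + o{\left(-252 \right)}} = \frac{1}{174 + \frac{525 - 252}{261 - 252}} = \frac{1}{174 + \frac{1}{9} \cdot 273} = \frac{1}{174 + \frac{91}{3}} = \frac{1}{\frac{613}{3}} = \frac{3}{613}$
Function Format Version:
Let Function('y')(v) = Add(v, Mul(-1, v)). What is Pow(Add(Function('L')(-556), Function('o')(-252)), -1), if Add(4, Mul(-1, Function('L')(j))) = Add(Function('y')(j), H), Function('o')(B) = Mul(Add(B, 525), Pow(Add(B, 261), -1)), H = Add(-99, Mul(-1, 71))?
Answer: Rational(3, 613) ≈ 0.0048940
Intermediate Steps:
Function('y')(v) = 0
H = -170 (H = Add(-99, -71) = -170)
Function('o')(B) = Mul(Pow(Add(261, B), -1), Add(525, B)) (Function('o')(B) = Mul(Add(525, B), Pow(Add(261, B), -1)) = Mul(Pow(Add(261, B), -1), Add(525, B)))
Function('L')(j) = 174 (Function('L')(j) = Add(4, Mul(-1, Add(0, -170))) = Add(4, Mul(-1, -170)) = Add(4, 170) = 174)
Pow(Add(Function('L')(-556), Function('o')(-252)), -1) = Pow(Add(174, Mul(Pow(Add(261, -252), -1), Add(525, -252))), -1) = Pow(Add(174, Mul(Pow(9, -1), 273)), -1) = Pow(Add(174, Mul(Rational(1, 9), 273)), -1) = Pow(Add(174, Rational(91, 3)), -1) = Pow(Rational(613, 3), -1) = Rational(3, 613)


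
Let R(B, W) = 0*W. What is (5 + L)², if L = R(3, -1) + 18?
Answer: 529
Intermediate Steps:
R(B, W) = 0
L = 18 (L = 0 + 18 = 18)
(5 + L)² = (5 + 18)² = 23² = 529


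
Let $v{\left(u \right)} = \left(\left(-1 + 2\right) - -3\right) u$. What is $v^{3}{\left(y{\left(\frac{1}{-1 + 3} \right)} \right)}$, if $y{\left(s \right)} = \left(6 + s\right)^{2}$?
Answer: $4826809$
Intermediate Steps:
$v{\left(u \right)} = 4 u$ ($v{\left(u \right)} = \left(1 + 3\right) u = 4 u$)
$v^{3}{\left(y{\left(\frac{1}{-1 + 3} \right)} \right)} = \left(4 \left(6 + \frac{1}{-1 + 3}\right)^{2}\right)^{3} = \left(4 \left(6 + \frac{1}{2}\right)^{2}\right)^{3} = \left(4 \left(\frac{13}{2}\right)^{2}\right)^{3} = \left(4 \cdot \frac{169}{4}\right)^{3} = 169^{3} = 4826809$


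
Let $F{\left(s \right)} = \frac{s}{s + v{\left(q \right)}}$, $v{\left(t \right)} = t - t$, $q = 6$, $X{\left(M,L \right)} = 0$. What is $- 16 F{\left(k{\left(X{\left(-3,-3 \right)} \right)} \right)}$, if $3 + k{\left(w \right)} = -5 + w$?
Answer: $-16$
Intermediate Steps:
$k{\left(w \right)} = -8 + w$ ($k{\left(w \right)} = -3 + \left(-5 + w\right) = -8 + w$)
$v{\left(t \right)} = 0$
$F{\left(s \right)} = 1$ ($F{\left(s \right)} = \frac{s}{s + 0} = \frac{s}{s} = 1$)
$- 16 F{\left(k{\left(X{\left(-3,-3 \right)} \right)} \right)} = \left(-16\right) 1 = -16$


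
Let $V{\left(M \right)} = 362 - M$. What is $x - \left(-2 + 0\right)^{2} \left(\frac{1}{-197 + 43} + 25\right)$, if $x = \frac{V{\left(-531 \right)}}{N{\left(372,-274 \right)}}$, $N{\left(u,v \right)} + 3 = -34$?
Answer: $- \frac{353587}{2849} \approx -124.11$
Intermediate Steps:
$N{\left(u,v \right)} = -37$ ($N{\left(u,v \right)} = -3 - 34 = -37$)
$x = - \frac{893}{37}$ ($x = \frac{362 - -531}{-37} = \left(362 + 531\right) \left(- \frac{1}{37}\right) = 893 \left(- \frac{1}{37}\right) = - \frac{893}{37} \approx -24.135$)
$x - \left(-2 + 0\right)^{2} \left(\frac{1}{-197 + 43} + 25\right) = - \frac{893}{37} - \left(-2 + 0\right)^{2} \left(\frac{1}{-197 + 43} + 25\right) = - \frac{893}{37} - \left(-2\right)^{2} \left(\frac{1}{-154} + 25\right) = - \frac{893}{37} - 4 \left(- \frac{1}{154} + 25\right) = - \frac{893}{37} - 4 \cdot \frac{3849}{154} = - \frac{893}{37} - \frac{7698}{77} = - \frac{353587}{2849}$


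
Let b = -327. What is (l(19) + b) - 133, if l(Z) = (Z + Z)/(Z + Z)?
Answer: -459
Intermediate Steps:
l(Z) = 1 (l(Z) = (2*Z)/((2*Z)) = (2*Z)*(1/(2*Z)) = 1)
(l(19) + b) - 133 = (1 - 327) - 133 = -326 - 133 = -459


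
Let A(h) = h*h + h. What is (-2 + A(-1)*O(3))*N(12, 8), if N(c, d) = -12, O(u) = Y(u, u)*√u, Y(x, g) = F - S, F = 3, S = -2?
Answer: 24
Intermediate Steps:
Y(x, g) = 5 (Y(x, g) = 3 - 1*(-2) = 3 + 2 = 5)
O(u) = 5*√u
A(h) = h + h² (A(h) = h² + h = h + h²)
(-2 + A(-1)*O(3))*N(12, 8) = (-2 + (-(1 - 1))*(5*√3))*(-12) = (-2 + (-1*0)*(5*√3))*(-12) = (-2 + 0*(5*√3))*(-12) = (-2 + 0)*(-12) = -2*(-12) = 24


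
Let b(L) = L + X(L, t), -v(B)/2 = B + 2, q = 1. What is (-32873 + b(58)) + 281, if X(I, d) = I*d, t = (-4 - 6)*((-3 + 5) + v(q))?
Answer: -30214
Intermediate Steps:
v(B) = -4 - 2*B (v(B) = -2*(B + 2) = -2*(2 + B) = -4 - 2*B)
t = 40 (t = (-4 - 6)*((-3 + 5) + (-4 - 2*1)) = -10*(2 + (-4 - 2)) = -10*(2 - 6) = -10*(-4) = 40)
b(L) = 41*L (b(L) = L + L*40 = L + 40*L = 41*L)
(-32873 + b(58)) + 281 = (-32873 + 41*58) + 281 = (-32873 + 2378) + 281 = -30495 + 281 = -30214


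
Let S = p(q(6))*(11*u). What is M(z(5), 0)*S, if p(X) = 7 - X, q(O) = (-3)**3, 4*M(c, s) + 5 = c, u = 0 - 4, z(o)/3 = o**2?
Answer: -26180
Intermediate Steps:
z(o) = 3*o**2
u = -4 (u = 0 - 1*4 = 0 - 4 = -4)
M(c, s) = -5/4 + c/4
q(O) = -27
S = -1496 (S = (7 - 1*(-27))*(11*(-4)) = (7 + 27)*(-44) = 34*(-44) = -1496)
M(z(5), 0)*S = (-5/4 + (3*5**2)/4)*(-1496) = (-5/4 + (3*25)/4)*(-1496) = (-5/4 + (1/4)*75)*(-1496) = (-5/4 + 75/4)*(-1496) = (35/2)*(-1496) = -26180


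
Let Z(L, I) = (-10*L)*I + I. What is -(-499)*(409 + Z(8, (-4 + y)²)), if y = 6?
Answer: 46407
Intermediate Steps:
Z(L, I) = I - 10*I*L (Z(L, I) = -10*I*L + I = I - 10*I*L)
-(-499)*(409 + Z(8, (-4 + y)²)) = -(-499)*(409 + (-4 + 6)²*(1 - 10*8)) = -(-499)*(409 + 2²*(1 - 80)) = -(-499)*(409 + 4*(-79)) = -(-499)*(409 - 316) = -(-499)*93 = -1*(-46407) = 46407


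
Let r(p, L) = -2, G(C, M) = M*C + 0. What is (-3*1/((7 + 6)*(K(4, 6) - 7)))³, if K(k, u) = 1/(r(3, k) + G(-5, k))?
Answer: 287496/8181353375 ≈ 3.5140e-5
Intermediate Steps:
G(C, M) = C*M (G(C, M) = C*M + 0 = C*M)
K(k, u) = 1/(-2 - 5*k)
(-3*1/((7 + 6)*(K(4, 6) - 7)))³ = (-3*1/((7 + 6)*(-1/(2 + 5*4) - 7)))³ = (-3*1/(13*(-1/(2 + 20) - 7)))³ = (-3*1/(13*(-1/22 - 7)))³ = (-3/(13*(-155/22)))³ = (-3/(-2015/22))³ = (-3*(-22/2015))³ = (66/2015)³ = 287496/8181353375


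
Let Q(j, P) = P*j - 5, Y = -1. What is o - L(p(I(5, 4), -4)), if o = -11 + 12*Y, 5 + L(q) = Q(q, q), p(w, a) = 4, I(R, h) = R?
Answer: -29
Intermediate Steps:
Q(j, P) = -5 + P*j
L(q) = -10 + q² (L(q) = -5 + (-5 + q*q) = -5 + (-5 + q²) = -10 + q²)
o = -23 (o = -11 + 12*(-1) = -11 - 12 = -23)
o - L(p(I(5, 4), -4)) = -23 - (-10 + 4²) = -23 - (-10 + 16) = -23 - 1*6 = -23 - 6 = -29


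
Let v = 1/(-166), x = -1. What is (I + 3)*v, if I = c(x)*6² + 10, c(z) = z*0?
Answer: -13/166 ≈ -0.078313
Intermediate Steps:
c(z) = 0
I = 10 (I = 0*6² + 10 = 0*36 + 10 = 0 + 10 = 10)
v = -1/166 ≈ -0.0060241
(I + 3)*v = (10 + 3)*(-1/166) = 13*(-1/166) = -13/166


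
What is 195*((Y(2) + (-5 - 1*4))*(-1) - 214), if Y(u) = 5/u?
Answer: -80925/2 ≈ -40463.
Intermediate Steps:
195*((Y(2) + (-5 - 1*4))*(-1) - 214) = 195*((5/2 + (-5 - 1*4))*(-1) - 214) = 195*((5*(1/2) + (-5 - 4))*(-1) - 214) = 195*((5/2 - 9)*(-1) - 214) = 195*(-13/2*(-1) - 214) = 195*(13/2 - 214) = 195*(-415/2) = -80925/2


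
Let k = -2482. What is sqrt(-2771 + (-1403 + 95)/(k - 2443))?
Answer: I*sqrt(2688235799)/985 ≈ 52.638*I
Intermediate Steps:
sqrt(-2771 + (-1403 + 95)/(k - 2443)) = sqrt(-2771 + (-1403 + 95)/(-2482 - 2443)) = sqrt(-2771 - 1308/(-4925)) = sqrt(-2771 - 1308*(-1/4925)) = sqrt(-2771 + 1308/4925) = sqrt(-13645867/4925) = I*sqrt(2688235799)/985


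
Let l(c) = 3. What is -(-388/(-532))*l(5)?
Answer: -291/133 ≈ -2.1880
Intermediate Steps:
-(-388/(-532))*l(5) = -(-388/(-532))*3 = -(-388*(-1/532))*3 = -97*3/133 = -1*291/133 = -291/133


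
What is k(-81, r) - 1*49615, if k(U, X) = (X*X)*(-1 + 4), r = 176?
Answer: 43313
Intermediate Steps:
k(U, X) = 3*X² (k(U, X) = X²*3 = 3*X²)
k(-81, r) - 1*49615 = 3*176² - 1*49615 = 3*30976 - 49615 = 92928 - 49615 = 43313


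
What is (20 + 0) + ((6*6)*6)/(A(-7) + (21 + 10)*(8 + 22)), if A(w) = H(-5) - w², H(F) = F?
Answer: 1478/73 ≈ 20.247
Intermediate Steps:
A(w) = -5 - w²
(20 + 0) + ((6*6)*6)/(A(-7) + (21 + 10)*(8 + 22)) = (20 + 0) + ((6*6)*6)/((-5 - 1*(-7)²) + (21 + 10)*(8 + 22)) = 20 + (36*6)/((-5 - 1*49) + 31*30) = 20 + 216/((-5 - 49) + 930) = 20 + 216/(-54 + 930) = 20 + 216/876 = 20 + (1/876)*216 = 20 + 18/73 = 1478/73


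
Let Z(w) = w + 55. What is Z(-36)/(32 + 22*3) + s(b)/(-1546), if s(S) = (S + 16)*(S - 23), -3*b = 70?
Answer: -17659/681786 ≈ -0.025901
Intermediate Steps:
b = -70/3 (b = -1/3*70 = -70/3 ≈ -23.333)
Z(w) = 55 + w
s(S) = (-23 + S)*(16 + S) (s(S) = (16 + S)*(-23 + S) = (-23 + S)*(16 + S))
Z(-36)/(32 + 22*3) + s(b)/(-1546) = (55 - 36)/(32 + 22*3) + (-368 + (-70/3)**2 - 7*(-70/3))/(-1546) = 19/(32 + 66) + (-368 + 4900/9 + 490/3)*(-1/1546) = 19/98 + (3058/9)*(-1/1546) = 19*(1/98) - 1529/6957 = 19/98 - 1529/6957 = -17659/681786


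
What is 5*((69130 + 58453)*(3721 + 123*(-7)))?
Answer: 1824436900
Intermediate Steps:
5*((69130 + 58453)*(3721 + 123*(-7))) = 5*(127583*(3721 - 861)) = 5*(127583*2860) = 5*364887380 = 1824436900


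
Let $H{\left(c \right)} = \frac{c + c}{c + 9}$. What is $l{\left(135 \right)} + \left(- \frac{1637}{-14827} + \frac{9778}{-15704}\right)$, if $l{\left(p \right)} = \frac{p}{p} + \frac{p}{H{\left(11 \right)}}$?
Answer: $\frac{157793812775}{1280637644} \approx 123.22$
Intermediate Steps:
$H{\left(c \right)} = \frac{2 c}{9 + c}$
$l{\left(p \right)} = 1 + \frac{10 p}{11}$ ($l{\left(p \right)} = \frac{p}{p} + \frac{p}{2 \cdot 11 \frac{1}{9 + 11}} = 1 + \frac{p}{2 \cdot 11 \cdot \frac{1}{20}} = 1 + \frac{p}{\frac{11}{10}} = 1 + p \frac{10}{11} = 1 + \frac{10 p}{11}$)
$l{\left(135 \right)} + \left(- \frac{1637}{-14827} + \frac{9778}{-15704}\right) = \left(1 + \frac{10}{11} \cdot 135\right) + \left(- \frac{1637}{-14827} + \frac{9778}{-15704}\right) = \left(1 + \frac{1350}{11}\right) + \left(\left(-1637\right) \left(- \frac{1}{14827}\right) + 9778 \left(- \frac{1}{15704}\right)\right) = \frac{1361}{11} + \left(\frac{1637}{14827} - \frac{4889}{7852}\right) = \frac{1361}{11} - \frac{59635479}{116421604} = \frac{157793812775}{1280637644}$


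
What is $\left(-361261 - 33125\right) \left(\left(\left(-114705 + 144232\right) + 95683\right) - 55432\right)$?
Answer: $-27519466308$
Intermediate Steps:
$\left(-361261 - 33125\right) \left(\left(\left(-114705 + 144232\right) + 95683\right) - 55432\right) = - 394386 \left(\left(29527 + 95683\right) - 55432\right) = - 394386 \left(125210 - 55432\right) = \left(-394386\right) 69778 = -27519466308$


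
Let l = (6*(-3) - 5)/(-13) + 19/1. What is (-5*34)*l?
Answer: -45900/13 ≈ -3530.8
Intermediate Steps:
l = 270/13 (l = (-18 - 5)*(-1/13) + 19*1 = -23*(-1/13) + 19 = 23/13 + 19 = 270/13 ≈ 20.769)
(-5*34)*l = -5*34*(270/13) = -170*270/13 = -45900/13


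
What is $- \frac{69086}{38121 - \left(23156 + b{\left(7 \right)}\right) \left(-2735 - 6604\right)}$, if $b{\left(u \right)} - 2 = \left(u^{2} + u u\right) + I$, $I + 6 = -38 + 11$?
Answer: $- \frac{34543}{108458859} \approx -0.00031849$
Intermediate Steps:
$I = -33$ ($I = -6 + \left(-38 + 11\right) = -6 - 27 = -33$)
$b{\left(u \right)} = -31 + 2 u^{2}$ ($b{\left(u \right)} = 2 - \left(33 - u^{2} - u u\right) = 2 + \left(\left(u^{2} + u^{2}\right) - 33\right) = 2 + \left(2 u^{2} - 33\right) = 2 + \left(-33 + 2 u^{2}\right) = -31 + 2 u^{2}$)
$- \frac{69086}{38121 - \left(23156 + b{\left(7 \right)}\right) \left(-2735 - 6604\right)} = - \frac{69086}{38121 - \left(23156 - \left(31 - 2 \cdot 7^{2}\right)\right) \left(-2735 - 6604\right)} = - \frac{69086}{38121 - \left(23156 + \left(-31 + 2 \cdot 49\right)\right) \left(-9339\right)} = - \frac{69086}{38121 - \left(23156 + \left(-31 + 98\right)\right) \left(-9339\right)} = - \frac{69086}{38121 - \left(23156 + 67\right) \left(-9339\right)} = - \frac{69086}{38121 - 23223 \left(-9339\right)} = - \frac{69086}{38121 - -216879597} = - \frac{69086}{38121 + 216879597} = - \frac{69086}{216917718} = \left(-69086\right) \frac{1}{216917718} = - \frac{34543}{108458859}$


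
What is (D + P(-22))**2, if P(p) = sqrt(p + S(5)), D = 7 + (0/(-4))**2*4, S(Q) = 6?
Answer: 33 + 56*I ≈ 33.0 + 56.0*I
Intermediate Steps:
D = 7 (D = 7 + (0*(-1/4))**2*4 = 7 + 0**2*4 = 7 + 0*4 = 7 + 0 = 7)
P(p) = sqrt(6 + p) (P(p) = sqrt(p + 6) = sqrt(6 + p))
(D + P(-22))**2 = (7 + sqrt(6 - 22))**2 = (7 + sqrt(-16))**2 = (7 + 4*I)**2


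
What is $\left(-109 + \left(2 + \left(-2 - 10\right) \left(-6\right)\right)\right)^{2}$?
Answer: $1225$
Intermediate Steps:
$\left(-109 + \left(2 + \left(-2 - 10\right) \left(-6\right)\right)\right)^{2} = \left(-109 + \left(2 - -72\right)\right)^{2} = \left(-109 + \left(2 + 72\right)\right)^{2} = \left(-109 + 74\right)^{2} = \left(-35\right)^{2} = 1225$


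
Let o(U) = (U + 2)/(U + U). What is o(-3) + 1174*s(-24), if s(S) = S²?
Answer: 4057345/6 ≈ 6.7622e+5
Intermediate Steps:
o(U) = (2 + U)/(2*U) (o(U) = (2 + U)/((2*U)) = (2 + U)*(1/(2*U)) = (2 + U)/(2*U))
o(-3) + 1174*s(-24) = (½)*(2 - 3)/(-3) + 1174*(-24)² = (½)*(-⅓)*(-1) + 1174*576 = ⅙ + 676224 = 4057345/6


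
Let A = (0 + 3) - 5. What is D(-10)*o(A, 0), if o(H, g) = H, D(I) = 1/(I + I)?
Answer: 1/10 ≈ 0.10000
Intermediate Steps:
A = -2 (A = 3 - 5 = -2)
D(I) = 1/(2*I)
D(-10)*o(A, 0) = ((1/2)/(-10))*(-2) = ((1/2)*(-1/10))*(-2) = -1/20*(-2) = 1/10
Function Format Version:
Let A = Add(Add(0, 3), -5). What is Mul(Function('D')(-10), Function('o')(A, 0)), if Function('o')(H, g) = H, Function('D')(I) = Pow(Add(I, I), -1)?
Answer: Rational(1, 10) ≈ 0.10000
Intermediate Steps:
A = -2 (A = Add(3, -5) = -2)
Function('D')(I) = Mul(Rational(1, 2), Pow(I, -1)) (Function('D')(I) = Pow(Mul(2, I), -1) = Mul(Rational(1, 2), Pow(I, -1)))
Mul(Function('D')(-10), Function('o')(A, 0)) = Mul(Mul(Rational(1, 2), Pow(-10, -1)), -2) = Mul(Mul(Rational(1, 2), Rational(-1, 10)), -2) = Mul(Rational(-1, 20), -2) = Rational(1, 10)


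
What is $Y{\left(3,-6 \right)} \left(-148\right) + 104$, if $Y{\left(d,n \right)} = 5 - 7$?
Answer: $400$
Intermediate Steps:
$Y{\left(d,n \right)} = -2$ ($Y{\left(d,n \right)} = 5 - 7 = -2$)
$Y{\left(3,-6 \right)} \left(-148\right) + 104 = \left(-2\right) \left(-148\right) + 104 = 296 + 104 = 400$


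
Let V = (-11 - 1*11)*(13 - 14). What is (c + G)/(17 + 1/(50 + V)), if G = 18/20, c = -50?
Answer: -17676/6125 ≈ -2.8859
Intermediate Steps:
V = 22 (V = (-11 - 11)*(-1) = -22*(-1) = 22)
G = 9/10 (G = 18*(1/20) = 9/10 ≈ 0.90000)
(c + G)/(17 + 1/(50 + V)) = (-50 + 9/10)/(17 + 1/(50 + 22)) = -491/10/(17 + 1/72) = -491/10/(1225/72) = (72/1225)*(-491/10) = -17676/6125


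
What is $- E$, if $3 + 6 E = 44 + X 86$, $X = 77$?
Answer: $- \frac{2221}{2} \approx -1110.5$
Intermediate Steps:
$E = \frac{2221}{2}$ ($E = - \frac{1}{2} + \frac{44 + 77 \cdot 86}{6} = - \frac{1}{2} + \frac{44 + 6622}{6} = - \frac{1}{2} + \frac{1}{6} \cdot 6666 = - \frac{1}{2} + 1111 = \frac{2221}{2} \approx 1110.5$)
$- E = \left(-1\right) \frac{2221}{2} = - \frac{2221}{2}$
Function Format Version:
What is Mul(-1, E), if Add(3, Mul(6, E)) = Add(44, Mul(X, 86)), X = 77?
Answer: Rational(-2221, 2) ≈ -1110.5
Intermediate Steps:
E = Rational(2221, 2) (E = Add(Rational(-1, 2), Mul(Rational(1, 6), Add(44, Mul(77, 86)))) = Add(Rational(-1, 2), Mul(Rational(1, 6), Add(44, 6622))) = Add(Rational(-1, 2), Mul(Rational(1, 6), 6666)) = Add(Rational(-1, 2), 1111) = Rational(2221, 2) ≈ 1110.5)
Mul(-1, E) = Mul(-1, Rational(2221, 2)) = Rational(-2221, 2)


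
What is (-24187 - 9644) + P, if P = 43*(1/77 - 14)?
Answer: -2651298/77 ≈ -34432.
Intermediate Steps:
P = -46311/77 (P = 43*(1/77 - 14) = 43*(-1077/77) = -46311/77 ≈ -601.44)
(-24187 - 9644) + P = (-24187 - 9644) - 46311/77 = -33831 - 46311/77 = -2651298/77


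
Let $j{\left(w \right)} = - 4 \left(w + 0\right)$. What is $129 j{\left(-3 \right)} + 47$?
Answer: $1595$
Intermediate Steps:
$j{\left(w \right)} = - 4 w$
$129 j{\left(-3 \right)} + 47 = 129 \left(\left(-4\right) \left(-3\right)\right) + 47 = 129 \cdot 12 + 47 = 1548 + 47 = 1595$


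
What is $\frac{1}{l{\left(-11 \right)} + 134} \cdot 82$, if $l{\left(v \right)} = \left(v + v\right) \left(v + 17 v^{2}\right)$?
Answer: $- \frac{41}{22439} \approx -0.0018272$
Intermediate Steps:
$l{\left(v \right)} = 2 v \left(v + 17 v^{2}\right)$
$\frac{1}{l{\left(-11 \right)} + 134} \cdot 82 = \frac{1}{\left(-11\right)^{2} \left(2 + 34 \left(-11\right)\right) + 134} \cdot 82 = \frac{1}{121 \left(2 - 374\right) + 134} \cdot 82 = \frac{1}{121 \left(-372\right) + 134} \cdot 82 = \frac{1}{-45012 + 134} \cdot 82 = \frac{1}{-44878} \cdot 82 = \left(- \frac{1}{44878}\right) 82 = - \frac{41}{22439}$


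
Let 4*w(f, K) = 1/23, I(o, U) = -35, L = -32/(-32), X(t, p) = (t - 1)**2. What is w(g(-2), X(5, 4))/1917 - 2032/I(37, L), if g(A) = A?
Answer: 358371683/6172740 ≈ 58.057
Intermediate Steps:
X(t, p) = (-1 + t)**2
L = 1 (L = -32*(-1/32) = 1)
w(f, K) = 1/92 (w(f, K) = (1/4)/23 = (1/4)*(1/23) = 1/92)
w(g(-2), X(5, 4))/1917 - 2032/I(37, L) = (1/92)/1917 - 2032/(-35) = (1/92)*(1/1917) - 2032*(-1/35) = 1/176364 + 2032/35 = 358371683/6172740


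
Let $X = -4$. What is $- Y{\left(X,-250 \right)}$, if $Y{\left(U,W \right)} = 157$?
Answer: $-157$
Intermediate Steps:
$- Y{\left(X,-250 \right)} = \left(-1\right) 157 = -157$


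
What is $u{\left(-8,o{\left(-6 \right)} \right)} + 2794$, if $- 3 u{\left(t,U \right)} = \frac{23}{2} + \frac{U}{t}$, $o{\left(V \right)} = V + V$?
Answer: $\frac{8369}{3} \approx 2789.7$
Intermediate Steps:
$o{\left(V \right)} = 2 V$
$u{\left(t,U \right)} = - \frac{23}{6} - \frac{U}{3 t}$ ($u{\left(t,U \right)} = - \frac{\frac{23}{2} + \frac{U}{t}}{3} = - \frac{23}{6} - \frac{U}{3 t}$)
$u{\left(-8,o{\left(-6 \right)} \right)} + 2794 = \left(- \frac{23}{6} - \frac{2 \left(-6\right)}{3 \left(-8\right)}\right) + 2794 = \left(- \frac{23}{6} - \left(-4\right) \left(- \frac{1}{8}\right)\right) + 2794 = \left(- \frac{23}{6} - \frac{1}{2}\right) + 2794 = - \frac{13}{3} + 2794 = \frac{8369}{3}$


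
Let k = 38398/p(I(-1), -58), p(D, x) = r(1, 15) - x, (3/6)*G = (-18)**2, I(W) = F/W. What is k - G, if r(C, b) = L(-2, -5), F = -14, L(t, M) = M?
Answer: 4054/53 ≈ 76.491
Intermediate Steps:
I(W) = -14/W
r(C, b) = -5
G = 648 (G = 2*(-18)**2 = 2*324 = 648)
p(D, x) = -5 - x
k = 38398/53 (k = 38398/(-5 - 1*(-58)) = 38398/(-5 + 58) = 38398/53 ≈ 724.49)
k - G = 38398/53 - 1*648 = 38398/53 - 648 = 4054/53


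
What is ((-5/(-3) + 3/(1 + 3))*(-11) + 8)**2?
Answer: 49729/144 ≈ 345.34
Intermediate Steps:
((-5/(-3) + 3/(1 + 3))*(-11) + 8)**2 = ((-5*(-1/3) + 3/4)*(-11) + 8)**2 = ((5/3 + 3*(1/4))*(-11) + 8)**2 = ((5/3 + 3/4)*(-11) + 8)**2 = ((29/12)*(-11) + 8)**2 = (-319/12 + 8)**2 = (-223/12)**2 = 49729/144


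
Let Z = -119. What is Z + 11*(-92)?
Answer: -1131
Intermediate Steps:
Z + 11*(-92) = -119 + 11*(-92) = -119 - 1012 = -1131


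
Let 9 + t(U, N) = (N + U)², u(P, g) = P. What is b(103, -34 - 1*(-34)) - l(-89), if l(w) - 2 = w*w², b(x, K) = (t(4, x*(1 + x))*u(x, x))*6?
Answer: 70967280813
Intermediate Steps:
t(U, N) = -9 + (N + U)²
b(x, K) = 6*x*(-9 + (4 + x*(1 + x))²) (b(x, K) = ((-9 + (x*(1 + x) + 4)²)*x)*6 = ((-9 + (4 + x*(1 + x))²)*x)*6 = (x*(-9 + (4 + x*(1 + x))²))*6 = 6*x*(-9 + (4 + x*(1 + x))²))
l(w) = 2 + w³ (l(w) = 2 + w*w² = 2 + w³)
b(103, -34 - 1*(-34)) - l(-89) = 6*103*(-9 + (4 + 103*(1 + 103))²) - (2 + (-89)³) = 6*103*(-9 + (4 + 103*104)²) - (2 - 704969) = 6*103*(-9 + (4 + 10712)²) - 1*(-704967) = 6*103*(-9 + 10716²) + 704967 = 6*103*(-9 + 114832656) + 704967 = 6*103*114832647 + 704967 = 70966575846 + 704967 = 70967280813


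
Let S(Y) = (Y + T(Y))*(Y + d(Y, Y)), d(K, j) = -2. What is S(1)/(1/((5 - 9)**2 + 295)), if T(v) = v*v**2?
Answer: -622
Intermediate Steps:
T(v) = v**3
S(Y) = (-2 + Y)*(Y + Y**3) (S(Y) = (Y + Y**3)*(Y - 2) = (Y + Y**3)*(-2 + Y) = (-2 + Y)*(Y + Y**3))
S(1)/(1/((5 - 9)**2 + 295)) = (1*(-2 + 1 + 1**3 - 2*1**2))/(1/((5 - 9)**2 + 295)) = (1*(-2 + 1 + 1 - 2*1))/(1/((-4)**2 + 295)) = (1*(-2 + 1 + 1 - 2))/(1/(16 + 295)) = (1*(-2))/(1/311) = -2/(1/311) = 311*(-2) = -622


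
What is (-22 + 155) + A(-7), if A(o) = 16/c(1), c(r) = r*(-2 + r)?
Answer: 117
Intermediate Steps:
A(o) = -16 (A(o) = 16/((1*(-2 + 1))) = 16/((1*(-1))) = 16/(-1) = 16*(-1) = -16)
(-22 + 155) + A(-7) = (-22 + 155) - 16 = 133 - 16 = 117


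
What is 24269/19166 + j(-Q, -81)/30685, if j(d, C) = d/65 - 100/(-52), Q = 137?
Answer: 6914985319/5461009450 ≈ 1.2662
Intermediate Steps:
j(d, C) = 25/13 + d/65 (j(d, C) = d*(1/65) - 100*(-1/52) = d/65 + 25/13 = 25/13 + d/65)
24269/19166 + j(-Q, -81)/30685 = 24269/19166 + (25/13 + (-1*137)/65)/30685 = 24269*(1/19166) + (25/13 + (1/65)*(-137))*(1/30685) = 3467/2738 + (25/13 - 137/65)*(1/30685) = 3467/2738 - 12/65*1/30685 = 3467/2738 - 12/1994525 = 6914985319/5461009450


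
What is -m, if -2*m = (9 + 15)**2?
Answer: 288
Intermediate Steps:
m = -288 (m = -(9 + 15)**2/2 = -1/2*24**2 = -1/2*576 = -288)
-m = -1*(-288) = 288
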